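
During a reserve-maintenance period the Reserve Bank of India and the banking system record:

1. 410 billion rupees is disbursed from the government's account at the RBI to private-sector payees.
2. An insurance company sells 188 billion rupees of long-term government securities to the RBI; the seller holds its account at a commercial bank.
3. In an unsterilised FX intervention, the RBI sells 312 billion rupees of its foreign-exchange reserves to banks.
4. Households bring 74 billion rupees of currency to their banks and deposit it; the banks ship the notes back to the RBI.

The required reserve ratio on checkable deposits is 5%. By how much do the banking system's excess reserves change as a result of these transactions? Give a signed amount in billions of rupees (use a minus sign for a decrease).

+326.4 billion

Government spending 410 billion rupees: reserves +410B, deposits +410B.
Asset purchase (from non-banks) 188 billion rupees: reserves +188B, deposits +188B.
FX sale 312 billion rupees: reserves −312B, deposits 0.
Currency deposit 74 billion rupees: reserves +74B, deposits +74B.
Totals: Δreserves = +360B, Δdeposits = +672B.
Δrequired reserves = 5% × +672B = +33.6B.
Δexcess reserves = Δreserves − Δrequired = +360B − (+33.6B) = +326.4 billion.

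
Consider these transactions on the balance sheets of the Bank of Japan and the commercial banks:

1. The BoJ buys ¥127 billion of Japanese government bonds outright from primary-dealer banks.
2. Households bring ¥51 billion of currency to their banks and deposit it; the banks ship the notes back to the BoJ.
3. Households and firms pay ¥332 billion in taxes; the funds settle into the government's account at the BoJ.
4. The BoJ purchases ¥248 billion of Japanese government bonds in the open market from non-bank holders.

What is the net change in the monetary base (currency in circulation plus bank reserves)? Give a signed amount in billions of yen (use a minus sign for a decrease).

+¥43 billion

BoJ balance sheet:
  Assets:      Securities +¥375B
  Liabilities: Bank reserves +¥94B, Currency in circulation −¥51B, Government deposits +¥332B
Monetary base = currency + reserves: −¥51B + (+¥94B) = +¥43 billion.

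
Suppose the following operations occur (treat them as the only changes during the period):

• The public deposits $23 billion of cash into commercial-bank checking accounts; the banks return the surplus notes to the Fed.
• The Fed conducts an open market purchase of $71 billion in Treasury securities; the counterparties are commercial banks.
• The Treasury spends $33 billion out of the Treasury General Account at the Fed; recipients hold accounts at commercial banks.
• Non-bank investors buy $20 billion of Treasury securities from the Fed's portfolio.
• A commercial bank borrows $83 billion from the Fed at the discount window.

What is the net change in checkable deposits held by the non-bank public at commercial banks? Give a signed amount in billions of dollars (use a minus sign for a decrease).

Currency deposit $23 billion: non-bank counterparties' bank balances rise → +$23B.
OMO purchase (from banks) $71 billion: the counterparty is a bank, so public deposits are unchanged → 0.
Government spending $33 billion: non-bank counterparties' bank balances rise → +$33B.
Asset sale (to non-banks) $20 billion: non-bank counterparties' bank balances fall → −$20B.
Discount-window loan $83 billion: the counterparty is a bank, so public deposits are unchanged → 0.
Net: 23 + 0 + 33 − 20 + 0 = +$36 billion.

+$36 billion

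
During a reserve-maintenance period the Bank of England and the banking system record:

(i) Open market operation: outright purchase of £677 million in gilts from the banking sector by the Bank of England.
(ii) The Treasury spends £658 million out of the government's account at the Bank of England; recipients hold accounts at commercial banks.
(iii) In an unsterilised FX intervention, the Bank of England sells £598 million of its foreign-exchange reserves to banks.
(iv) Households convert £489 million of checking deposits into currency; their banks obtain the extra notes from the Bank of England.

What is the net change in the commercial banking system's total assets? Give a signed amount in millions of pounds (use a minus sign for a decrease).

Bank of England balance sheet:
  Assets:      Securities +£677M, Foreign assets −£598M
  Liabilities: Bank reserves +£248M, Currency in circulation +£489M, Government deposits −£658M
Commercial banking system:
  Assets:      Reserves at CB +£248M, Securities −£677M, Foreign assets +£598M
  Liabilities: Checkable deposits +£169M
Change in total bank assets = +£169 million.

+£169 million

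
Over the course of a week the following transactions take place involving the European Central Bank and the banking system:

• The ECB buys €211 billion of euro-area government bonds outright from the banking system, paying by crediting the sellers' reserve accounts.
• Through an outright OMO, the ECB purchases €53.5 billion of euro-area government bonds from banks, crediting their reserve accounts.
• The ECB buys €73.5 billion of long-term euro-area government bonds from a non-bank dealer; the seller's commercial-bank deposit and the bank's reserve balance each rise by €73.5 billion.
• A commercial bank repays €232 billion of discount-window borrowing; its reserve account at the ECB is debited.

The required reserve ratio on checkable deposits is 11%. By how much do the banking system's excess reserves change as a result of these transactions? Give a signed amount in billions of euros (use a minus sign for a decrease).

OMO purchase (from banks) €211 billion: reserves +€211B, deposits 0.
OMO purchase (from banks) €53.5 billion: reserves +€53.5B, deposits 0.
Asset purchase (from non-banks) €73.5 billion: reserves +€73.5B, deposits +€73.5B.
Discount-window repayment €232 billion: reserves −€232B, deposits 0.
Totals: Δreserves = +€106B, Δdeposits = +€73.5B.
Δrequired reserves = 11% × +€73.5B = +€8.085B.
Δexcess reserves = Δreserves − Δrequired = +€106B − (+€8.085B) = +€97.915 billion.

+€97.915 billion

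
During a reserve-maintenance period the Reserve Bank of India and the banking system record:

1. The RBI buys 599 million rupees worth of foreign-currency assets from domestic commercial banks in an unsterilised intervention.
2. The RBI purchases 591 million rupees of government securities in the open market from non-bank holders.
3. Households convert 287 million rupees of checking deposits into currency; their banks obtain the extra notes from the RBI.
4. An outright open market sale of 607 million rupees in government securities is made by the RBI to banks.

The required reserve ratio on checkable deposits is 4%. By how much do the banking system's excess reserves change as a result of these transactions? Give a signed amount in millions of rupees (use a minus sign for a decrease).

+283.84 million

FX purchase 599 million rupees: reserves +599M, deposits 0.
Asset purchase (from non-banks) 591 million rupees: reserves +591M, deposits +591M.
Currency withdrawal 287 million rupees: reserves −287M, deposits −287M.
OMO sale (to banks) 607 million rupees: reserves −607M, deposits 0.
Totals: Δreserves = +296M, Δdeposits = +304M.
Δrequired reserves = 4% × +304M = +12.16M.
Δexcess reserves = Δreserves − Δrequired = +296M − (+12.16M) = +283.84 million.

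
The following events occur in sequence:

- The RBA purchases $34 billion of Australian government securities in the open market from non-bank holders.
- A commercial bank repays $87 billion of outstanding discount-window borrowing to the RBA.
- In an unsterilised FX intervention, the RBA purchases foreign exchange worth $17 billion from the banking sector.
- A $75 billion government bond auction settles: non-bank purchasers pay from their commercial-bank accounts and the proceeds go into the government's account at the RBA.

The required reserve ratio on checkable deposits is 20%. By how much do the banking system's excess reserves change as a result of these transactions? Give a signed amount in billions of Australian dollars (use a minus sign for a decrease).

Asset purchase (from non-banks) $34 billion: reserves +$34B, deposits +$34B.
Discount-window repayment $87 billion: reserves −$87B, deposits 0.
FX purchase $17 billion: reserves +$17B, deposits 0.
Government account inflow $75 billion: reserves −$75B, deposits −$75B.
Totals: Δreserves = −$111B, Δdeposits = −$41B.
Δrequired reserves = 20% × −$41B = −$8.2B.
Δexcess reserves = Δreserves − Δrequired = −$111B − (−$8.2B) = -$102.8 billion.

-$102.8 billion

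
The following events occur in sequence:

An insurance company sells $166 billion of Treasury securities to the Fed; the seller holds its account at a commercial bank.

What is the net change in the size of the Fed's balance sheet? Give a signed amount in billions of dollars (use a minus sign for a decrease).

+$166 billion

Asset purchase (from non-banks) $166 billion: a Fed asset is acquired → +$166B.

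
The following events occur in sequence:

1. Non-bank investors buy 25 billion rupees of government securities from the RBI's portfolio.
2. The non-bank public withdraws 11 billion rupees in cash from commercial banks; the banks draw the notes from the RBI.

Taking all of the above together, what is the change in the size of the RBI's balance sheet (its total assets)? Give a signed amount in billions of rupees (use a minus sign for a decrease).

-25 billion

Asset sale (to non-banks) 25 billion rupees: an RBI asset is shed → −25B.
Currency withdrawal 11 billion rupees: only the composition of liabilities changes → 0.
Net: −25 + 0 = -25 billion.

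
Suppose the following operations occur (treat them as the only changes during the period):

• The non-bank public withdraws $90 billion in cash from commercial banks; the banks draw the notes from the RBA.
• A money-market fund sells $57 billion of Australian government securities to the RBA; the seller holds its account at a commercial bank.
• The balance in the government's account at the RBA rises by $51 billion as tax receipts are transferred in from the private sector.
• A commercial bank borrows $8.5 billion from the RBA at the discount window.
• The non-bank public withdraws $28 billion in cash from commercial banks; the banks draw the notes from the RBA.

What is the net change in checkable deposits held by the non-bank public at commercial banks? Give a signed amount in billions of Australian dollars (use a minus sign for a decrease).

-$112 billion

Currency withdrawal $90 billion: non-bank counterparties' bank balances fall → −$90B.
Asset purchase (from non-banks) $57 billion: non-bank counterparties' bank balances rise → +$57B.
Government account inflow $51 billion: non-bank counterparties' bank balances fall → −$51B.
Discount-window loan $8.5 billion: the counterparty is a bank, so public deposits are unchanged → 0.
Currency withdrawal $28 billion: non-bank counterparties' bank balances fall → −$28B.
Net: −90 + 57 − 51 + 0 − 28 = -$112 billion.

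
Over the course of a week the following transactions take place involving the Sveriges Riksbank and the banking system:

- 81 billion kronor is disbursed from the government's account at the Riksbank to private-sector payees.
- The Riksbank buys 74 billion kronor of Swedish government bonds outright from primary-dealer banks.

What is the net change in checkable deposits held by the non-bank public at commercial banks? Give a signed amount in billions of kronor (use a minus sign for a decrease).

+81 billion

Government spending 81 billion kronor: non-bank counterparties' bank balances rise → +81B.
OMO purchase (from banks) 74 billion kronor: the counterparty is a bank, so public deposits are unchanged → 0.
Net: 81 + 0 = +81 billion.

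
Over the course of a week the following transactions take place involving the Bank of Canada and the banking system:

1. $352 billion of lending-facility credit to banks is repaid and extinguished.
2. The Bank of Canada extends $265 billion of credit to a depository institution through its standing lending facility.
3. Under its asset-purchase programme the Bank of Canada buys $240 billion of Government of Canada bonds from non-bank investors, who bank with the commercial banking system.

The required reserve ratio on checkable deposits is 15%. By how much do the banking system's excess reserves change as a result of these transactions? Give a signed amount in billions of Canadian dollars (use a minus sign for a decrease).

Discount-window repayment $352 billion: reserves −$352B, deposits 0.
Discount-window loan $265 billion: reserves +$265B, deposits 0.
Asset purchase (from non-banks) $240 billion: reserves +$240B, deposits +$240B.
Totals: Δreserves = +$153B, Δdeposits = +$240B.
Δrequired reserves = 15% × +$240B = +$36B.
Δexcess reserves = Δreserves − Δrequired = +$153B − (+$36B) = +$117 billion.

+$117 billion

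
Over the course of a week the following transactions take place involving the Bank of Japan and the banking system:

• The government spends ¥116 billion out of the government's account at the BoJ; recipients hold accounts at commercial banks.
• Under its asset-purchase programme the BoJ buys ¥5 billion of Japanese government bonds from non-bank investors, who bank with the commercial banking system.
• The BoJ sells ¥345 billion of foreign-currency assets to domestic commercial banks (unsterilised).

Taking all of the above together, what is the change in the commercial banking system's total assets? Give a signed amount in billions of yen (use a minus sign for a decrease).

+¥121 billion

BoJ balance sheet:
  Assets:      Securities +¥5B, Foreign assets −¥345B
  Liabilities: Bank reserves −¥224B, Government deposits −¥116B
Commercial banking system:
  Assets:      Reserves at CB −¥224B, Foreign assets +¥345B
  Liabilities: Checkable deposits +¥121B
Change in total bank assets = +¥121 billion.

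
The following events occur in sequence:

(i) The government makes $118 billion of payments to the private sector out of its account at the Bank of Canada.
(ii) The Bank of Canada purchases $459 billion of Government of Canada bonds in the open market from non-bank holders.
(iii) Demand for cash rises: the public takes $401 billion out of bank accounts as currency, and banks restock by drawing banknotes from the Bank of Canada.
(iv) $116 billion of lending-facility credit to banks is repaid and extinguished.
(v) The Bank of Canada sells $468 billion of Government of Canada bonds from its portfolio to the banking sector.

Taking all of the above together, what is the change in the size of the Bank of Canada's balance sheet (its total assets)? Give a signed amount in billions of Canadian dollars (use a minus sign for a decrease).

Government spending $118 billion: only the composition of liabilities changes → 0.
Asset purchase (from non-banks) $459 billion: a Bank of Canada asset is acquired → +$459B.
Currency withdrawal $401 billion: only the composition of liabilities changes → 0.
Discount-window repayment $116 billion: a Bank of Canada asset is shed → −$116B.
OMO sale (to banks) $468 billion: a Bank of Canada asset is shed → −$468B.
Net: 0 + 459 + 0 − 116 − 468 = -$125 billion.

-$125 billion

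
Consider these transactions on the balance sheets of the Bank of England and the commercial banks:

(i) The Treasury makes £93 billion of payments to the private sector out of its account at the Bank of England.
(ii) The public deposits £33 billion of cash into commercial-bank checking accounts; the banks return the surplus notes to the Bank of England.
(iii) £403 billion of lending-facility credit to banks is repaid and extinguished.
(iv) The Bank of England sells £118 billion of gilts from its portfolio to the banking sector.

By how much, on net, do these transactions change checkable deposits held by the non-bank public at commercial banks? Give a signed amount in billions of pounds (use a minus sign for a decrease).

Government spending £93 billion: non-bank counterparties' bank balances rise → +£93B.
Currency deposit £33 billion: non-bank counterparties' bank balances rise → +£33B.
Discount-window repayment £403 billion: the counterparty is a bank, so public deposits are unchanged → 0.
OMO sale (to banks) £118 billion: the counterparty is a bank, so public deposits are unchanged → 0.
Net: 93 + 33 + 0 + 0 = +£126 billion.

+£126 billion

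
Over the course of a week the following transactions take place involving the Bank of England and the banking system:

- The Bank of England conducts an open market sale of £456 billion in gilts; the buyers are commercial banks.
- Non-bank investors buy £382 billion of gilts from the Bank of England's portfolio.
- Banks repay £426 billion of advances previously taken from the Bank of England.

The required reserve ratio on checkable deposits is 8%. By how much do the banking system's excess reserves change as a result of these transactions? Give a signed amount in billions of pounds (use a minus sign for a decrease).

-£1233.44 billion

OMO sale (to banks) £456 billion: reserves −£456B, deposits 0.
Asset sale (to non-banks) £382 billion: reserves −£382B, deposits −£382B.
Discount-window repayment £426 billion: reserves −£426B, deposits 0.
Totals: Δreserves = −£1264B, Δdeposits = −£382B.
Δrequired reserves = 8% × −£382B = −£30.56B.
Δexcess reserves = Δreserves − Δrequired = −£1264B − (−£30.56B) = -£1233.44 billion.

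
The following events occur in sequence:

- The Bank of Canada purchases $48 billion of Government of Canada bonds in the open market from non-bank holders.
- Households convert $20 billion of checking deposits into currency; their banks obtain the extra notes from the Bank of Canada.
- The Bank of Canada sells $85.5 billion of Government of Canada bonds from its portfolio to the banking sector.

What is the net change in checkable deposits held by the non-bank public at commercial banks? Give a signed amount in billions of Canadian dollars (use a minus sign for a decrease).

Bank of Canada balance sheet:
  Assets:      Securities −$37.5B
  Liabilities: Bank reserves −$57.5B, Currency in circulation +$20B
Commercial banking system:
  Assets:      Reserves at CB −$57.5B, Securities +$85.5B
  Liabilities: Checkable deposits +$28B
So the change in checkable deposits held by the non-bank public at commercial banks is +$28 billion.

+$28 billion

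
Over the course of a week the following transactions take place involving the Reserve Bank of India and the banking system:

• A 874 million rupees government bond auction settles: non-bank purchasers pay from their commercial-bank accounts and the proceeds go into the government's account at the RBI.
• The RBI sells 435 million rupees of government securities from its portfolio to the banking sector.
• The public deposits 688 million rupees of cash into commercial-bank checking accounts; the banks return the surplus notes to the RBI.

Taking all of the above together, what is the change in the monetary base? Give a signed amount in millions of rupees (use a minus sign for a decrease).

-1309 million

Government account inflow 874 million rupees: reserves shift to a non-base liability → −874M.
OMO sale (to banks) 435 million rupees: RBI balance sheet contracts → −435M.
Currency deposit 688 million rupees: just a shift between currency and reserves — both are base money → 0.
Net: −874 − 435 + 0 = -1309 million.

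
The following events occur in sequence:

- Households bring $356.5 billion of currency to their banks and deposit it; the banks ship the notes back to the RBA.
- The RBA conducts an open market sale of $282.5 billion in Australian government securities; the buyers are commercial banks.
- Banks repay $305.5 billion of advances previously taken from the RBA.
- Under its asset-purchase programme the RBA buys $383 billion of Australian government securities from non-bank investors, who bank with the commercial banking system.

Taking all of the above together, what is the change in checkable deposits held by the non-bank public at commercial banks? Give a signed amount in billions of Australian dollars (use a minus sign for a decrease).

+$739.5 billion

Currency deposit $356.5 billion: non-bank counterparties' bank balances rise → +$356.5B.
OMO sale (to banks) $282.5 billion: the counterparty is a bank, so public deposits are unchanged → 0.
Discount-window repayment $305.5 billion: the counterparty is a bank, so public deposits are unchanged → 0.
Asset purchase (from non-banks) $383 billion: non-bank counterparties' bank balances rise → +$383B.
Net: 356.5 + 0 + 0 + 383 = +$739.5 billion.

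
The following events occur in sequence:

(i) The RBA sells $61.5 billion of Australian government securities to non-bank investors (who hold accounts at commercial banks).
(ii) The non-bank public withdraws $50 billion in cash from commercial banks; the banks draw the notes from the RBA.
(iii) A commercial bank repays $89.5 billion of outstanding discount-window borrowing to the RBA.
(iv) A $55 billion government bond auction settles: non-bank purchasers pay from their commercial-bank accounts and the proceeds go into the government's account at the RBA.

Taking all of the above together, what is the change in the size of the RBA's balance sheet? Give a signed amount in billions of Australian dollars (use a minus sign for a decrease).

RBA balance sheet:
  Assets:      Securities −$61.5B, Loans to banks −$89.5B
  Liabilities: Bank reserves −$256B, Currency in circulation +$50B, Government deposits +$55B
Commercial banking system:
  Assets:      Reserves at CB −$256B
  Liabilities: Checkable deposits −$166.5B, Borrowings from CB −$89.5B
Change in total RBA assets = -$151 billion.

-$151 billion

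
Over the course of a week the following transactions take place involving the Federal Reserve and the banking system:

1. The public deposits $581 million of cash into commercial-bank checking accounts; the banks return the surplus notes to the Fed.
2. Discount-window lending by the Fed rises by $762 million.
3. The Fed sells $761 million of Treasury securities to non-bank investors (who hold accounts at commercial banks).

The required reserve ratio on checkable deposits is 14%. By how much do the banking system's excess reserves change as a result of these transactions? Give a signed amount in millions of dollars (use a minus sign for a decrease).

Currency deposit $581 million: reserves +$581M, deposits +$581M.
Discount-window loan $762 million: reserves +$762M, deposits 0.
Asset sale (to non-banks) $761 million: reserves −$761M, deposits −$761M.
Totals: Δreserves = +$582M, Δdeposits = −$180M.
Δrequired reserves = 14% × −$180M = −$25.2M.
Δexcess reserves = Δreserves − Δrequired = +$582M − (−$25.2M) = +$607.2 million.

+$607.2 million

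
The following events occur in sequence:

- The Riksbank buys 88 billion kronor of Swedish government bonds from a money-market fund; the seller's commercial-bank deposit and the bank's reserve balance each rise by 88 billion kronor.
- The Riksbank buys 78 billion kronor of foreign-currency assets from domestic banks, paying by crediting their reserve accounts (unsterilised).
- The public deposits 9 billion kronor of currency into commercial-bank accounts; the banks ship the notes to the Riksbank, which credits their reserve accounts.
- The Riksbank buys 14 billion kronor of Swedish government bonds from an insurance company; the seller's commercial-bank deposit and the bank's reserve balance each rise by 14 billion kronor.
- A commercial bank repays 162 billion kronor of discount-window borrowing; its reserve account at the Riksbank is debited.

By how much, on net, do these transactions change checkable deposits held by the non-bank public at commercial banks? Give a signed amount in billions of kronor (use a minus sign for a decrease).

Asset purchase (from non-banks) 88 billion kronor: non-bank counterparties' bank balances rise → +88B.
FX purchase 78 billion kronor: the counterparty is a bank, so public deposits are unchanged → 0.
Currency deposit 9 billion kronor: non-bank counterparties' bank balances rise → +9B.
Asset purchase (from non-banks) 14 billion kronor: non-bank counterparties' bank balances rise → +14B.
Discount-window repayment 162 billion kronor: the counterparty is a bank, so public deposits are unchanged → 0.
Net: 88 + 0 + 9 + 14 + 0 = +111 billion.

+111 billion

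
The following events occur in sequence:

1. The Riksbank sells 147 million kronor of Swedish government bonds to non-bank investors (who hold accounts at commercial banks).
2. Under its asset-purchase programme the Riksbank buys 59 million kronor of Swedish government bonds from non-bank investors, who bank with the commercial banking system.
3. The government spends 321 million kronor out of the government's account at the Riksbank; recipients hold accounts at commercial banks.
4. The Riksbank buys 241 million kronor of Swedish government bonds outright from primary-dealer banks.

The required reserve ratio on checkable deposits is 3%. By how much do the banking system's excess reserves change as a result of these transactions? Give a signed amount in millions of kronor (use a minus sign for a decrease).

Asset sale (to non-banks) 147 million kronor: reserves −147M, deposits −147M.
Asset purchase (from non-banks) 59 million kronor: reserves +59M, deposits +59M.
Government spending 321 million kronor: reserves +321M, deposits +321M.
OMO purchase (from banks) 241 million kronor: reserves +241M, deposits 0.
Totals: Δreserves = +474M, Δdeposits = +233M.
Δrequired reserves = 3% × +233M = +6.99M.
Δexcess reserves = Δreserves − Δrequired = +474M − (+6.99M) = +467.01 million.

+467.01 million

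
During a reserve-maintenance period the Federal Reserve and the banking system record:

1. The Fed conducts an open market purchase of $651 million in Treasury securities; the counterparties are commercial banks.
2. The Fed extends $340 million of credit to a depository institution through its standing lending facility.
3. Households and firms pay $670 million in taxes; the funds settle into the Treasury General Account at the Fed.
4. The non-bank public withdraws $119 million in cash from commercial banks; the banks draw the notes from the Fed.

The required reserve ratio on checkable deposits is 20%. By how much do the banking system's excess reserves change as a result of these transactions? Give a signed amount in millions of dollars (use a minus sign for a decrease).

OMO purchase (from banks) $651 million: reserves +$651M, deposits 0.
Discount-window loan $340 million: reserves +$340M, deposits 0.
Government account inflow $670 million: reserves −$670M, deposits −$670M.
Currency withdrawal $119 million: reserves −$119M, deposits −$119M.
Totals: Δreserves = +$202M, Δdeposits = −$789M.
Δrequired reserves = 20% × −$789M = −$157.8M.
Δexcess reserves = Δreserves − Δrequired = +$202M − (−$157.8M) = +$359.8 million.

+$359.8 million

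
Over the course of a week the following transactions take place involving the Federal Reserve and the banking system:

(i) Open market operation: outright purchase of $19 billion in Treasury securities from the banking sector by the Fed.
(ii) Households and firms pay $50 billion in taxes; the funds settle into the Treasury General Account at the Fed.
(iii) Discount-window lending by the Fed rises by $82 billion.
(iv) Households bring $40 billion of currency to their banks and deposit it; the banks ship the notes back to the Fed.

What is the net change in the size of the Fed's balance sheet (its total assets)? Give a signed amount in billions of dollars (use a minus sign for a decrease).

+$101 billion

OMO purchase (from banks) $19 billion: a Fed asset is acquired → +$19B.
Government account inflow $50 billion: only the composition of liabilities changes → 0.
Discount-window loan $82 billion: a Fed asset is acquired → +$82B.
Currency deposit $40 billion: only the composition of liabilities changes → 0.
Net: 19 + 0 + 82 + 0 = +$101 billion.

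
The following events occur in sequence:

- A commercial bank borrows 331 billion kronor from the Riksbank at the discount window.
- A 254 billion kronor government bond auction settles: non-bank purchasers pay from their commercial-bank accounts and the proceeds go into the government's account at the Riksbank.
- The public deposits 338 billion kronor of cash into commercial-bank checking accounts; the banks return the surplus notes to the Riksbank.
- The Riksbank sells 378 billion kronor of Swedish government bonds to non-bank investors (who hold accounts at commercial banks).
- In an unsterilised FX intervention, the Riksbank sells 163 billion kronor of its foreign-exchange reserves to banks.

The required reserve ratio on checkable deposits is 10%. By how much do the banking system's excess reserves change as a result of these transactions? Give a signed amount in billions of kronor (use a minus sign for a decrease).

-96.6 billion

Discount-window loan 331 billion kronor: reserves +331B, deposits 0.
Government account inflow 254 billion kronor: reserves −254B, deposits −254B.
Currency deposit 338 billion kronor: reserves +338B, deposits +338B.
Asset sale (to non-banks) 378 billion kronor: reserves −378B, deposits −378B.
FX sale 163 billion kronor: reserves −163B, deposits 0.
Totals: Δreserves = −126B, Δdeposits = −294B.
Δrequired reserves = 10% × −294B = −29.4B.
Δexcess reserves = Δreserves − Δrequired = −126B − (−29.4B) = -96.6 billion.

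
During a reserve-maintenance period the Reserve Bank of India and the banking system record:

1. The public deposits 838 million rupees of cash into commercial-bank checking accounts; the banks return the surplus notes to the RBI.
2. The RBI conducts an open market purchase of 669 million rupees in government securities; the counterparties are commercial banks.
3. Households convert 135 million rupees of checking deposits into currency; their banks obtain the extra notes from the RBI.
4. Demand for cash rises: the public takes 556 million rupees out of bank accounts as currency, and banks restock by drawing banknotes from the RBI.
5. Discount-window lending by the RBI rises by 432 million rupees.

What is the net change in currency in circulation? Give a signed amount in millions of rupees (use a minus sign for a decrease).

-147 million

RBI balance sheet:
  Assets:      Securities +669M, Loans to banks +432M
  Liabilities: Bank reserves +1248M, Currency in circulation −147M
Commercial banking system:
  Assets:      Reserves at CB +1248M, Securities −669M
  Liabilities: Checkable deposits +147M, Borrowings from CB +432M
So the change in currency in circulation is -147 million.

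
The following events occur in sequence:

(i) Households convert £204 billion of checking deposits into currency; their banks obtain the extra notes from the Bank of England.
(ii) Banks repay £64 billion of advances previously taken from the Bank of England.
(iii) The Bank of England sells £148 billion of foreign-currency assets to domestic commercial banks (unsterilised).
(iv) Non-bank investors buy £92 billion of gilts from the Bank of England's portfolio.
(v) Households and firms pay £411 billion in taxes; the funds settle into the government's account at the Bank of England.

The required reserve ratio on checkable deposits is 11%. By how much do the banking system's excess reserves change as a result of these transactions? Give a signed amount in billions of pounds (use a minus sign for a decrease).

-£841.23 billion

Currency withdrawal £204 billion: reserves −£204B, deposits −£204B.
Discount-window repayment £64 billion: reserves −£64B, deposits 0.
FX sale £148 billion: reserves −£148B, deposits 0.
Asset sale (to non-banks) £92 billion: reserves −£92B, deposits −£92B.
Government account inflow £411 billion: reserves −£411B, deposits −£411B.
Totals: Δreserves = −£919B, Δdeposits = −£707B.
Δrequired reserves = 11% × −£707B = −£77.77B.
Δexcess reserves = Δreserves − Δrequired = −£919B − (−£77.77B) = -£841.23 billion.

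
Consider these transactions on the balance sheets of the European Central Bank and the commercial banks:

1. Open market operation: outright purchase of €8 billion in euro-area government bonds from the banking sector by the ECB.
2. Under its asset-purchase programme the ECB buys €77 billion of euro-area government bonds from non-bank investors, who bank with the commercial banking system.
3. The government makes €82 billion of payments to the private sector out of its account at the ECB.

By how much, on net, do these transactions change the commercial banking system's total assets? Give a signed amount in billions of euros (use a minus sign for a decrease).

+€159 billion

OMO purchase (from banks) €8 billion: just an asset swap on bank balance sheets → 0.
Asset purchase (from non-banks) €77 billion: bank balance sheets expand → +€77B.
Government spending €82 billion: bank balance sheets expand → +€82B.
Net: 0 + 77 + 82 = +€159 billion.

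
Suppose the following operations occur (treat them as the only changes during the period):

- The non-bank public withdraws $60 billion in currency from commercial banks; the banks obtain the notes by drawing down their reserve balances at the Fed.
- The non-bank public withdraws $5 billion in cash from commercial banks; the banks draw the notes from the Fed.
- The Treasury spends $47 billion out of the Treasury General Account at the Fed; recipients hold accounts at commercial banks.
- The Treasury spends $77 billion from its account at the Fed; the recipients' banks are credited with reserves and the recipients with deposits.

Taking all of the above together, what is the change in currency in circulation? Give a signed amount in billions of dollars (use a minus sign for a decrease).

Fed balance sheet:
  Assets:      no change
  Liabilities: Bank reserves +$59B, Currency in circulation +$65B, Government deposits −$124B
So the change in currency in circulation is +$65 billion.

+$65 billion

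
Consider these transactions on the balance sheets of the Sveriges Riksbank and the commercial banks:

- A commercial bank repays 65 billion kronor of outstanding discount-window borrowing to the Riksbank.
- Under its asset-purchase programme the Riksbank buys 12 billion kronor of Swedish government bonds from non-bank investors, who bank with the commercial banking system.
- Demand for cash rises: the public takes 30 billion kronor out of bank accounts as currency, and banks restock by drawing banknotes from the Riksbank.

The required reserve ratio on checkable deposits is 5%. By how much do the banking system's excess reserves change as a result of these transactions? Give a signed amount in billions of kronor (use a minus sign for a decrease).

-82.1 billion

Discount-window repayment 65 billion kronor: reserves −65B, deposits 0.
Asset purchase (from non-banks) 12 billion kronor: reserves +12B, deposits +12B.
Currency withdrawal 30 billion kronor: reserves −30B, deposits −30B.
Totals: Δreserves = −83B, Δdeposits = −18B.
Δrequired reserves = 5% × −18B = −0.9B.
Δexcess reserves = Δreserves − Δrequired = −83B − (−0.9B) = -82.1 billion.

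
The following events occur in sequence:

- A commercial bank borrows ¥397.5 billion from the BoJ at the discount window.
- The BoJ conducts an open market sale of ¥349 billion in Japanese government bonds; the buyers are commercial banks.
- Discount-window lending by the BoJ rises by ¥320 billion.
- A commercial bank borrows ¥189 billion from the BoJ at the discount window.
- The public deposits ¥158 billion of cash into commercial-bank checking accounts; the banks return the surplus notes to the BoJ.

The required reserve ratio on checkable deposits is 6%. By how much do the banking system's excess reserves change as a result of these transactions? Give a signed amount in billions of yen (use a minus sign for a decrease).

+¥706.02 billion

Discount-window loan ¥397.5 billion: reserves +¥397.5B, deposits 0.
OMO sale (to banks) ¥349 billion: reserves −¥349B, deposits 0.
Discount-window loan ¥320 billion: reserves +¥320B, deposits 0.
Discount-window loan ¥189 billion: reserves +¥189B, deposits 0.
Currency deposit ¥158 billion: reserves +¥158B, deposits +¥158B.
Totals: Δreserves = +¥715.5B, Δdeposits = +¥158B.
Δrequired reserves = 6% × +¥158B = +¥9.48B.
Δexcess reserves = Δreserves − Δrequired = +¥715.5B − (+¥9.48B) = +¥706.02 billion.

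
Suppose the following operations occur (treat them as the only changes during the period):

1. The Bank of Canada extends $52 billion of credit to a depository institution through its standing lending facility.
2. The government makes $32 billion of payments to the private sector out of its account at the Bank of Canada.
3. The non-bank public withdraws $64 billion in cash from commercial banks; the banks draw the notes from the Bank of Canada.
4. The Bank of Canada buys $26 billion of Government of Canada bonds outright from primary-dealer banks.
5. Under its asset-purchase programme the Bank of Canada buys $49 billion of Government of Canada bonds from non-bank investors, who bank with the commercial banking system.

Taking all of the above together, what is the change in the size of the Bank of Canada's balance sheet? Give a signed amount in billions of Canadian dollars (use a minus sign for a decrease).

+$127 billion

Bank of Canada balance sheet:
  Assets:      Securities +$75B, Loans to banks +$52B
  Liabilities: Bank reserves +$95B, Currency in circulation +$64B, Government deposits −$32B
Change in total Bank of Canada assets = +$127 billion.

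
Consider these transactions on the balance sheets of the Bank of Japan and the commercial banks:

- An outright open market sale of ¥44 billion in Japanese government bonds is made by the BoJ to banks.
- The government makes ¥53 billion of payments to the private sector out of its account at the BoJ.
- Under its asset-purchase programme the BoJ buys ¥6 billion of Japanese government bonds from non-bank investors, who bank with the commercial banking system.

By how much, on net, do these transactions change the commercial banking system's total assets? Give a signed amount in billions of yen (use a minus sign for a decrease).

OMO sale (to banks) ¥44 billion: just an asset swap on bank balance sheets → 0.
Government spending ¥53 billion: bank balance sheets expand → +¥53B.
Asset purchase (from non-banks) ¥6 billion: bank balance sheets expand → +¥6B.
Net: 0 + 53 + 6 = +¥59 billion.

+¥59 billion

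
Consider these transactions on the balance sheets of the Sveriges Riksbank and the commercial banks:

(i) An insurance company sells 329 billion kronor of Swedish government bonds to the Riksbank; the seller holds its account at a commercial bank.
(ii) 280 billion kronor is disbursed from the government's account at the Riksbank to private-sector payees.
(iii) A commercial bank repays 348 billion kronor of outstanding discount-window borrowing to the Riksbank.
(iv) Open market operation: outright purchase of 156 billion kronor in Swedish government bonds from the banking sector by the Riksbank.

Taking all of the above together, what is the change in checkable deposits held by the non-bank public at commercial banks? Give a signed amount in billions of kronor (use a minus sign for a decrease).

Riksbank balance sheet:
  Assets:      Securities +485B, Loans to banks −348B
  Liabilities: Bank reserves +417B, Government deposits −280B
Commercial banking system:
  Assets:      Reserves at CB +417B, Securities −156B
  Liabilities: Checkable deposits +609B, Borrowings from CB −348B
So the change in checkable deposits held by the non-bank public at commercial banks is +609 billion.

+609 billion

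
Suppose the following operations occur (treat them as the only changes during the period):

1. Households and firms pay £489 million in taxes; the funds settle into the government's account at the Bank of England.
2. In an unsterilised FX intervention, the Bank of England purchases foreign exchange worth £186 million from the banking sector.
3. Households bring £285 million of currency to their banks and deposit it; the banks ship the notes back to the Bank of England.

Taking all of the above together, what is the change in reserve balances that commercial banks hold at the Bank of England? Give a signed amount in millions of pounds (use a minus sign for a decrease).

-£18 million

Government account inflow £489 million: funds move from bank reserves into the government account → −£489M.
FX purchase £186 million: the Bank of England pays by crediting reserve accounts → +£186M.
Currency deposit £285 million: returned notes are swapped for reserve credit → +£285M.
Net: −489 + 186 + 285 = -£18 million.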